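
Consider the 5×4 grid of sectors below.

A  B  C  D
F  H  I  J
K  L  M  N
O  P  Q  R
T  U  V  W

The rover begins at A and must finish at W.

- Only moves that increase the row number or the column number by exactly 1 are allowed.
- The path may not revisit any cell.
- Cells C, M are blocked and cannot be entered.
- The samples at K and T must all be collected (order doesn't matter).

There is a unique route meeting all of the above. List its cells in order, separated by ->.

Moves only go right or down, so the column and row indices never decrease.
Route from A: 4× down (reaching T), 3× right (reaching W) — 7 moves in all.
Check: all required cells visited.

A -> F -> K -> O -> T -> U -> V -> W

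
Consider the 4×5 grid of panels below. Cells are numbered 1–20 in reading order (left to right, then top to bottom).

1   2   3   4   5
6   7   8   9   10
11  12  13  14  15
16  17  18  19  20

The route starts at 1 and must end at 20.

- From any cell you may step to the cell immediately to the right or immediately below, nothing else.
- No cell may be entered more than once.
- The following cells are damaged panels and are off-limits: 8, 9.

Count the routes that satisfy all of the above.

14

A right/down-only route from 1 to 20 makes exactly 3 down-moves and 4 right-moves in some order.
With no other constraints that would be C(7,3) = 35 routes.
Subtract routes through each blocked cell (inclusion–exclusion for overlaps): − through 8: 18 − through 9: 12 + through 8&9: 9 → 14.
That gives 14 routes.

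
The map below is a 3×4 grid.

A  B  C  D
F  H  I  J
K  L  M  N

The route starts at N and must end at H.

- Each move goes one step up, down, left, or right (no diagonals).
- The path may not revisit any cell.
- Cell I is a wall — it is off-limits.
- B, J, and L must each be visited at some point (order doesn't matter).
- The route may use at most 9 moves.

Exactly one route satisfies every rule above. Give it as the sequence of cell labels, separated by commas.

N, J, D, C, B, A, F, K, L, H

The budget equals the shortest possible length, so every move has to be on a shortest route through the required cells.
Route from N: up 2 to D, left 3 to A, down 2 to K, right 1 to L, up 1 to H — 9 moves in all.
Check: all required cells visited; 9 ≤ 9 moves.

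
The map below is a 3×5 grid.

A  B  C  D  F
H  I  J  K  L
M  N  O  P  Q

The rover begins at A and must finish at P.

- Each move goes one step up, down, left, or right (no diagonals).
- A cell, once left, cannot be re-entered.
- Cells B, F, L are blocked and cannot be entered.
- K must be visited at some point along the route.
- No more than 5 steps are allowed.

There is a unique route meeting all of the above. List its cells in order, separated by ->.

A -> H -> I -> J -> K -> P

The budget equals the shortest possible length, so every move has to be on a shortest route through the required cells.
Route from A: down to H, 3× right (reaching K), down to P — 5 moves in all.
Check: all required cells visited; 5 ≤ 5 moves.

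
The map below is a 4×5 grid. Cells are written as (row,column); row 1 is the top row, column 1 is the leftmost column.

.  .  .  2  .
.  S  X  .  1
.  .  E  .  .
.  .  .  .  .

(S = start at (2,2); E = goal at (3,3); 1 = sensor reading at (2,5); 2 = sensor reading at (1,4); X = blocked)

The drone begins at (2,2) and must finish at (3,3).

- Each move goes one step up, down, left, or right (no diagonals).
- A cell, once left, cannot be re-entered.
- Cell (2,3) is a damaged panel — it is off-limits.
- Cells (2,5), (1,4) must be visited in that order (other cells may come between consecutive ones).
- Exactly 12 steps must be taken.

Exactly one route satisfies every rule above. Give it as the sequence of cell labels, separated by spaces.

(2,2) (3,2) (4,2) (4,3) (4,4) (4,5) (3,5) (2,5) (1,5) (1,4) (2,4) (3,4) (3,3)

The waypoints must appear in the order (2,5), (1,4), with no cell reused.
Route from (2,2): 2× down (reaching (4,2)), 3× right (reaching (4,5)), 3× up (reaching (1,5)), left to (1,4), 2× down (reaching (3,4)), left to (3,3) — 12 moves in all.
Check: order respected (1 at step 7, 2 at step 9); 12 moves as required.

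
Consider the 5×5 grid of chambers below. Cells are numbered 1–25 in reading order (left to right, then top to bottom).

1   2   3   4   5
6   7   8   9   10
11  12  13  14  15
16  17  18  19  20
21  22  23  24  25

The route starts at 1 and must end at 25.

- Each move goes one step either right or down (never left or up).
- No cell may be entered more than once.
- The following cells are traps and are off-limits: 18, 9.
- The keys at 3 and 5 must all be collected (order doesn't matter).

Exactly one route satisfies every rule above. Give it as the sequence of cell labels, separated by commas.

Moves only go right or down, so the column and row indices never decrease.
Route from 1: 4× right (reaching 5), 4× down (reaching 25) — 8 moves in all.
Check: all required cells visited.

1, 2, 3, 4, 5, 10, 15, 20, 25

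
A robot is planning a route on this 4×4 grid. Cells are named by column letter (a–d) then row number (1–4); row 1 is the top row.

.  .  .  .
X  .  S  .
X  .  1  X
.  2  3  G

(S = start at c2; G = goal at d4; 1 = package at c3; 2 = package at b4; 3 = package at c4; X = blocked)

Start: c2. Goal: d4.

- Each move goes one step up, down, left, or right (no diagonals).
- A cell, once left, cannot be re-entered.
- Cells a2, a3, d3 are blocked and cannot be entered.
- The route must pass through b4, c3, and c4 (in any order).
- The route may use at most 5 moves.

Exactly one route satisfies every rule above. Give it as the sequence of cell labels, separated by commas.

Any route must reach b4, c3, and c4 and still end at d4 within 5 moves, so the order of the required stops is forced.
Route from c2: down 1 to c3, left 1 to b3, down 1 to b4, right 2 to d4 — 5 moves in all.
Check: all required cells visited; 5 ≤ 5 moves.

c2, c3, b3, b4, c4, d4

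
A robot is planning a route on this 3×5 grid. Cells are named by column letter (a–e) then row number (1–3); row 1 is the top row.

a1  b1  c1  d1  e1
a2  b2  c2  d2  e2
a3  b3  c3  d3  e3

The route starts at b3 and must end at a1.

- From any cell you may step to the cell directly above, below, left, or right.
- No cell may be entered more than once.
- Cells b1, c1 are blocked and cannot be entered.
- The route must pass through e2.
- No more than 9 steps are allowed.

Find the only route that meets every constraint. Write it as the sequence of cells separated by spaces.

Any route must reach e2 and still end at a1 within 9 moves, so the order of the required stops is forced.
Route from b3: right 3 to e3, up 1 to e2, left 4 to a2, up 1 to a1 — 9 moves in all.
Check: all required cells visited; 9 ≤ 9 moves.

b3 c3 d3 e3 e2 d2 c2 b2 a2 a1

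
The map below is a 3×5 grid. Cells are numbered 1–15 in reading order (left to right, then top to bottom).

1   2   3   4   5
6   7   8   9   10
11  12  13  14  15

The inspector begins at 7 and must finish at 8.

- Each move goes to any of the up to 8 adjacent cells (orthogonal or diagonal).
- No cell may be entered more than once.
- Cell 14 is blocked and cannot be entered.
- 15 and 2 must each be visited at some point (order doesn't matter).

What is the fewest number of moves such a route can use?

Any route passes through 15 and 2 in some order between 7 and 8. Summing Chebyshev distances along each leg and taking the cheapest ordering (7 → 2 → 15 → 8) gives a lower bound of 1 + 3 + 2 = 6 moves.
The shortest route satisfying every rule uses 7 moves: 7 → 2 → 3 → 4 → 10 → 15 → 9 → 8.
The bound of 6 isn't tight here; checking systematically, no route of length 6 through 6 satisfies every constraint, so 7 is the minimum.

7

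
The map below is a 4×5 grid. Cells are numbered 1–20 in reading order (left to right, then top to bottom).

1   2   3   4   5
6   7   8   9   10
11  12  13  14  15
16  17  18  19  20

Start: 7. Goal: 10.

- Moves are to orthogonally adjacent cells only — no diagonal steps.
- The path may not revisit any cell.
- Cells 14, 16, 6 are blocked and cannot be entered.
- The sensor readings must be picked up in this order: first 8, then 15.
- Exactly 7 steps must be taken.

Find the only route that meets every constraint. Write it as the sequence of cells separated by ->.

The waypoints must appear in the order 8, 15, with no cell reused.
Route from 7: right to 8, 2× down (reaching 18), 2× right (reaching 20), 2× up (reaching 10) — 7 moves in all.
Check: order respected (8 at step 1, 15 at step 6); 7 moves as required.

7 -> 8 -> 13 -> 18 -> 19 -> 20 -> 15 -> 10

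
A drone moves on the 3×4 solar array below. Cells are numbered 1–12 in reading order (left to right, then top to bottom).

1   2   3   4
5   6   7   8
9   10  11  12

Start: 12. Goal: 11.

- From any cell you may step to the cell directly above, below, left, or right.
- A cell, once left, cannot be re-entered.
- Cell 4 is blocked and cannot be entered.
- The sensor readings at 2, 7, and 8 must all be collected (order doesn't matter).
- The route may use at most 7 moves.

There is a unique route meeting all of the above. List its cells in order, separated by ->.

The 7-move cap with required stops at 2, 7, 8 leaves no slack for detours.
Route from 12: up 1 to 8, left 1 to 7, up 1 to 3, left 1 to 2, down 2 to 10, right 1 to 11 — 7 moves in all.
Check: all required cells visited; 7 ≤ 7 moves.

12 -> 8 -> 7 -> 3 -> 2 -> 6 -> 10 -> 11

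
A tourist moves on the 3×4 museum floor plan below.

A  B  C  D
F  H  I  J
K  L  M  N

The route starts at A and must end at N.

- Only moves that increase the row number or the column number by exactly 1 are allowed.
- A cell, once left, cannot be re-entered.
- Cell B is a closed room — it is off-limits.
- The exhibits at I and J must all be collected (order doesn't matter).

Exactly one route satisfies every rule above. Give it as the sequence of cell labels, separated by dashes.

Moves only go right or down, so the column and row indices never decrease.
Route from A: down to F, 3× right (reaching J), down to N — 5 moves in all.
Check: all required cells visited.

A - F - H - I - J - N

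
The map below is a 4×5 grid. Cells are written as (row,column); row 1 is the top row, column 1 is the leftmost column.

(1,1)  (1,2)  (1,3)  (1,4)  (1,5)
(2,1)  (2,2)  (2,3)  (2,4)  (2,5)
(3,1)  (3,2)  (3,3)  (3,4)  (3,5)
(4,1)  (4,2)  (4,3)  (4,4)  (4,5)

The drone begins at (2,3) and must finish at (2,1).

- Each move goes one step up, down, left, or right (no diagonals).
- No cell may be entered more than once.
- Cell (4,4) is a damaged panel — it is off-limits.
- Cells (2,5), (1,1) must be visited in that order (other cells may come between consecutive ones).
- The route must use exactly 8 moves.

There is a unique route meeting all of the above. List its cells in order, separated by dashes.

(2,3) - (2,4) - (2,5) - (1,5) - (1,4) - (1,3) - (1,2) - (1,1) - (2,1)

The waypoints must appear in the order (2,5), (1,1), with no cell reused.
Route from (2,3): right 2 to (2,5), up 1 to (1,5), left 4 to (1,1), down 1 to (2,1) — 8 moves in all.
Check: order respected ((2,5) at step 2, (1,1) at step 7); 8 moves as required.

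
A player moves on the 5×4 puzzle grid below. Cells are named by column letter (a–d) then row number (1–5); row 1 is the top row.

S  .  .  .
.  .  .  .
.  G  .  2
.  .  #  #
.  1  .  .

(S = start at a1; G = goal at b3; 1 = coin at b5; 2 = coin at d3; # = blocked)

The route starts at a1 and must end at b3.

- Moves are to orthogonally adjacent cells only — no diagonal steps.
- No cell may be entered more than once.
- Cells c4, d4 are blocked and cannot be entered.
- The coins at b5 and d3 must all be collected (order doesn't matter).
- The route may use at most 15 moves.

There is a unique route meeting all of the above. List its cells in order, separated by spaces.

The 15-move cap with required stops at b5, d3 leaves no slack for detours.
Route from a1: 3× right (reaching d1), 2× down (reaching d3), left to c3, up to c2, 2× left (reaching a2), 3× down (reaching a5), right to b5, 2× up (reaching b3) — 15 moves in all.
Check: all required cells visited; 15 ≤ 15 moves.

a1 b1 c1 d1 d2 d3 c3 c2 b2 a2 a3 a4 a5 b5 b4 b3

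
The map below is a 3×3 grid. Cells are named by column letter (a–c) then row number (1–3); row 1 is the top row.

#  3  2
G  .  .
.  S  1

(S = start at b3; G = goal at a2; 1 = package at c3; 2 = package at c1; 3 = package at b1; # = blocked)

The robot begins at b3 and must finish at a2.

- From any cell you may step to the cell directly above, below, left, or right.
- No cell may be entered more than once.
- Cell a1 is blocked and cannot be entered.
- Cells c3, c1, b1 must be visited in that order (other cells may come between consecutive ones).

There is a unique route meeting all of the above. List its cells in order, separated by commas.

b3, c3, c2, c1, b1, b2, a2

The waypoints must appear in the order c3, c1, b1, with no cell reused.
Route from b3: right 1 to c3, up 2 to c1, left 1 to b1, down 1 to b2, left 1 to a2 — 6 moves in all.
Check: order respected (1 at step 1, 2 at step 3, 3 at step 4).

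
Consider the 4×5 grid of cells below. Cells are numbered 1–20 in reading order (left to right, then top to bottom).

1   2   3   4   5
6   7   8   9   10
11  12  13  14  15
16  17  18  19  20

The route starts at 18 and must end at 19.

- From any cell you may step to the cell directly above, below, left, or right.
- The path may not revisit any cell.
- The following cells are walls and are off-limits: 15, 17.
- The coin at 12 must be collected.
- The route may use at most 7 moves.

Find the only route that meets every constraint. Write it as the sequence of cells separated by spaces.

18 13 12 7 8 9 14 19

The 7-move cap with required stops at 12 leaves no slack for detours.
Route from 18: up to 13, left to 12, up to 7, 2× right (reaching 9), 2× down (reaching 19) — 7 moves in all.
Check: all required cells visited; 7 ≤ 7 moves.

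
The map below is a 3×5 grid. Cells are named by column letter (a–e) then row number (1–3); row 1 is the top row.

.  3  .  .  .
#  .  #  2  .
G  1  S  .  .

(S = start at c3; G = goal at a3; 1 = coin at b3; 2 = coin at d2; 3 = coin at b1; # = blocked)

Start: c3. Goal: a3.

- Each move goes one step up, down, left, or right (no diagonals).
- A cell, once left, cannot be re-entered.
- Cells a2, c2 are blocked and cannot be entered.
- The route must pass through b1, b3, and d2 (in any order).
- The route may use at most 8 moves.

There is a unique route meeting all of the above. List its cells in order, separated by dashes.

c3 - d3 - d2 - d1 - c1 - b1 - b2 - b3 - a3

Any route must reach b1, b3, and d2 and still end at a3 within 8 moves, so the order of the required stops is forced.
Route from c3: right 1 to d3, up 2 to d1, left 2 to b1, down 2 to b3, left 1 to a3 — 8 moves in all.
Check: all required cells visited; 8 ≤ 8 moves.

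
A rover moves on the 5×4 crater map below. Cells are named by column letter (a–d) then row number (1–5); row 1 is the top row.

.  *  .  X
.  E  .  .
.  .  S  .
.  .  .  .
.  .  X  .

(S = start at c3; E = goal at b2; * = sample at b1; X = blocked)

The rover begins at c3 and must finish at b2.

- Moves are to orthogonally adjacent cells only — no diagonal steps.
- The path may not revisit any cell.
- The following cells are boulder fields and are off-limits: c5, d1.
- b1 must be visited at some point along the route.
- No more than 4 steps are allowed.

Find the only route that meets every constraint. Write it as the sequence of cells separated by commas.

The budget equals the shortest possible length, so every move has to be on a shortest route through the required cells.
Route from c3: up 2 to c1, left 1 to b1, down 1 to b2 — 4 moves in all.
Check: all required cells visited; 4 ≤ 4 moves.

c3, c2, c1, b1, b2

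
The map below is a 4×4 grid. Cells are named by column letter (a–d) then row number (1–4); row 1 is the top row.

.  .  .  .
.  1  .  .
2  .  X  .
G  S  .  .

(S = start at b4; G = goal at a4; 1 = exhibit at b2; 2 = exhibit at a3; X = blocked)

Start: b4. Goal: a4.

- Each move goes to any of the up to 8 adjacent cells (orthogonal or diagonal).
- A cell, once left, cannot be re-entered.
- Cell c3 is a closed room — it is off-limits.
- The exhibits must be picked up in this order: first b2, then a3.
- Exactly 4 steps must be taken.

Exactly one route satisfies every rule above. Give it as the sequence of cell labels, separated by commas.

The waypoints must appear in the order b2, a3, with no cell reused.
Route from b4: 2× up (reaching b2), down-left to a3, down to a4 — 4 moves in all.
Check: order respected (1 at step 2, 2 at step 3); 4 moves as required.

b4, b3, b2, a3, a4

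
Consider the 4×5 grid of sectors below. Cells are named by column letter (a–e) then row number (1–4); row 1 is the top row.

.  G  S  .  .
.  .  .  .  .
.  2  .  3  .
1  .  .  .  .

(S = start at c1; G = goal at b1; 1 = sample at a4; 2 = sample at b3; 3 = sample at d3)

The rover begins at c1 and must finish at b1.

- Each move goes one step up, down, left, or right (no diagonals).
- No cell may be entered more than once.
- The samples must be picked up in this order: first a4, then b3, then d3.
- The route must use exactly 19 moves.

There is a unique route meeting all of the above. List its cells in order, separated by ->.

The waypoints must appear in the order a4, b3, d3, with no cell reused.
Route from c1: 2× right (reaching e1), 3× down (reaching e4), 4× left (reaching a4), up to a3, 3× right (reaching d3), up to d2, 3× left (reaching a2), up to a1, right to b1 — 19 moves in all.
Check: order respected (1 at step 9, 2 at step 11, 3 at step 13); 19 moves as required.

c1 -> d1 -> e1 -> e2 -> e3 -> e4 -> d4 -> c4 -> b4 -> a4 -> a3 -> b3 -> c3 -> d3 -> d2 -> c2 -> b2 -> a2 -> a1 -> b1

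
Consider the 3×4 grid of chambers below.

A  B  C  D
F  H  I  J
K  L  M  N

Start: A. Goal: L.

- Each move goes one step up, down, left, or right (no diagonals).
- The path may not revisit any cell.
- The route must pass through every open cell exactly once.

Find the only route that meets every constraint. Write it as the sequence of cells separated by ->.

A -> B -> C -> D -> J -> N -> M -> I -> H -> F -> K -> L

Need to visit all 12 open cells exactly once, starting at A and ending at L.
Route from A: 3× right (reaching D), 2× down (reaching N), left to M, up to I, 2× left (reaching F), down to K, right to L — 11 moves in all.
Check: all 12 open cells covered.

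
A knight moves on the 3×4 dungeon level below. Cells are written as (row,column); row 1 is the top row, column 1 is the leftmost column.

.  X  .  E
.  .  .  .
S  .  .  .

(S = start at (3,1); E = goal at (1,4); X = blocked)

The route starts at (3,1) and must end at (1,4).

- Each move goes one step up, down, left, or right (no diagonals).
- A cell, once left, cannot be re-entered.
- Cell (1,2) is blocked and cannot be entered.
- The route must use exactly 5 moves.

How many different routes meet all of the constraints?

7

Need simple routes of exactly 5 moves from (3,1) to (1,4) (Manhattan distance 5, so 0 moves are spent on a detour and 0 undoing it).
Enumerating: (3,1) (2,1) (2,2) (2,3) (1,3) (1,4) | (3,1) (2,1) (2,2) (2,3) (2,4) (1,4) | (3,1) (3,2) (2,2) (2,3) (1,3) (1,4) | (3,1) (3,2) (2,2) (2,3) (2,4) (1,4) | (3,1) (3,2) (3,3) (2,3) (1,3) (1,4) | (3,1) (3,2) (3,3) (2,3) (2,4) (1,4) | (3,1) (3,2) (3,3) (3,4) (2,4) (1,4).
That gives 7 routes.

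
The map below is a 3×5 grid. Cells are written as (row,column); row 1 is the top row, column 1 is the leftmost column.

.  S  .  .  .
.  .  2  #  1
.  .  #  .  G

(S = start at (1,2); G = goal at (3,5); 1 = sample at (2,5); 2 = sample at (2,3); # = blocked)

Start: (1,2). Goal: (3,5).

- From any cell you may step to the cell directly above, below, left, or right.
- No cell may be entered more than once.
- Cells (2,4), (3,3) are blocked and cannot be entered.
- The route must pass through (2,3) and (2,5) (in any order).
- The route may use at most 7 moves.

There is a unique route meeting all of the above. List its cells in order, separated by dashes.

(1,2) - (2,2) - (2,3) - (1,3) - (1,4) - (1,5) - (2,5) - (3,5)

The budget equals the shortest possible length, so every move has to be on a shortest route through the required cells.
Route from (1,2): down to (2,2), right to (2,3), up to (1,3), 2× right (reaching (1,5)), 2× down (reaching (3,5)) — 7 moves in all.
Check: all required cells visited; 7 ≤ 7 moves.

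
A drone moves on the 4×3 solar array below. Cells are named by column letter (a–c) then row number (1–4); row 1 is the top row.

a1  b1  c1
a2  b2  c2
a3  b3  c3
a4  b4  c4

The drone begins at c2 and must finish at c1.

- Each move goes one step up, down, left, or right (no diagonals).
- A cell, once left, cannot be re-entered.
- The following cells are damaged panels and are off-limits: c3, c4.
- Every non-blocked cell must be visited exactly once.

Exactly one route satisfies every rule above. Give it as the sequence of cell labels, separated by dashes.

Need to visit all 10 open cells exactly once, starting at c2 and ending at c1.
Cell a1 has only two open neighbours (a2 and b1), so the path must pass straight through it: one of those is the cell it's entered from and the other is where it exits.
Route from c2: left to b2, 2× down (reaching b4), left to a4, 3× up (reaching a1), 2× right (reaching c1) — 9 moves in all.
Check: all 10 open cells covered.

c2 - b2 - b3 - b4 - a4 - a3 - a2 - a1 - b1 - c1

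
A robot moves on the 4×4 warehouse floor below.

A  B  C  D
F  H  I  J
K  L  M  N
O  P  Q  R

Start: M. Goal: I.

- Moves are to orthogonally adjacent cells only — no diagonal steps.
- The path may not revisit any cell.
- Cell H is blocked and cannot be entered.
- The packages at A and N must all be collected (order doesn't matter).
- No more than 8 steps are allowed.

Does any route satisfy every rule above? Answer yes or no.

no

Even ignoring the no-revisit rule, getting from M to I, taking the cheapest ordering M → N → A → I needs at least 1 + 5 + 3 = 9 moves (Manhattan distance per leg), which exceeds the 8-move limit.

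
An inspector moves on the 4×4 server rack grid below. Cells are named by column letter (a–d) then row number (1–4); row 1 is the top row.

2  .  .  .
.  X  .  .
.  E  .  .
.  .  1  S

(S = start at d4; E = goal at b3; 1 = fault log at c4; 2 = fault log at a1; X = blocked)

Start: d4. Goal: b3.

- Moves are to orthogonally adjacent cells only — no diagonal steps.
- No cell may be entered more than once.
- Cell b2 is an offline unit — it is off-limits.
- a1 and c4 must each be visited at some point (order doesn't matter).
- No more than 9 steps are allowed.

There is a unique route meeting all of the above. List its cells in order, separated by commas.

Any route must reach a1 and c4 and still end at b3 within 9 moves, so the order of the required stops is forced.
Route from d4: left 1 to c4, up 3 to c1, left 2 to a1, down 2 to a3, right 1 to b3 — 9 moves in all.
Check: all required cells visited; 9 ≤ 9 moves.

d4, c4, c3, c2, c1, b1, a1, a2, a3, b3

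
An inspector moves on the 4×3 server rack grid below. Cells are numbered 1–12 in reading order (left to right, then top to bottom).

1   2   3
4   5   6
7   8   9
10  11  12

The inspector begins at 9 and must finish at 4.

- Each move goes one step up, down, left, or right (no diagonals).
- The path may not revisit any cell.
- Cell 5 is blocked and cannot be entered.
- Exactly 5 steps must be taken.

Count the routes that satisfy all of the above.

Need simple routes of exactly 5 moves from 9 to 4 (Manhattan distance 3, so 1 moves are spent on a detour and 1 undoing it).
Enumerating: 9 6 3 2 1 4 | 9 12 11 8 7 4 | 9 12 11 10 7 4 | 9 8 11 10 7 4.
That gives 4 routes.

4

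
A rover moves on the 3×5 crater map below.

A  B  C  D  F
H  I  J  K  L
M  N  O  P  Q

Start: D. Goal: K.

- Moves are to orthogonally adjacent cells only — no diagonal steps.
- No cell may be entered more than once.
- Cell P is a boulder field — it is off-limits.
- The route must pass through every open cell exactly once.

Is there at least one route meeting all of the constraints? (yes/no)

no

Cell Q has only one open neighbour but is neither the start nor the goal, so a Hamiltonian route would have to both enter and leave it through the same neighbour — impossible without revisiting.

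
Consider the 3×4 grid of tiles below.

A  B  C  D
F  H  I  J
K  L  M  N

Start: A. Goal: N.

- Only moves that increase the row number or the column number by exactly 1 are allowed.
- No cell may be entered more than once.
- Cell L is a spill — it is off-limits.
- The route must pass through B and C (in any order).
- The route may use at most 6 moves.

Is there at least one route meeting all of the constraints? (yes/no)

One route that works: A → B → C → I → M → N.

yes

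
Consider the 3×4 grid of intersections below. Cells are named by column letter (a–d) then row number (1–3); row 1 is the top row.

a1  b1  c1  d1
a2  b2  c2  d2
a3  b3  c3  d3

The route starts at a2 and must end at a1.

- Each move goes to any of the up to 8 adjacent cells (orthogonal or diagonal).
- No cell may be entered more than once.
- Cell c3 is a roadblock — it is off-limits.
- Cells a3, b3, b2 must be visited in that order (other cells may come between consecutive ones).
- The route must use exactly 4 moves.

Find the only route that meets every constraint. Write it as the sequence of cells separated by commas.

a2, a3, b3, b2, a1

The waypoints must appear in the order a3, b3, b2, with no cell reused.
Route from a2: down 1 to a3, right 1 to b3, up 1 to b2, up-left 1 to a1 — 4 moves in all.
Check: order respected (a3 at step 1, b3 at step 2, b2 at step 3); 4 moves as required.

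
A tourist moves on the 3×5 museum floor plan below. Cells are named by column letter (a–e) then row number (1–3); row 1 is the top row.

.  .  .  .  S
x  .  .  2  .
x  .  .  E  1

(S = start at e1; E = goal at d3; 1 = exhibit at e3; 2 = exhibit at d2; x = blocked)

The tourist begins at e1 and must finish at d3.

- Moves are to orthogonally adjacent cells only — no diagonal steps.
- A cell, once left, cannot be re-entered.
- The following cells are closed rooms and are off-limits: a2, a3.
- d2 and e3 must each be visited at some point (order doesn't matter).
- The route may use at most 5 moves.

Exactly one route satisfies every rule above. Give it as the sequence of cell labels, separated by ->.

e1 -> d1 -> d2 -> e2 -> e3 -> d3

The 5-move cap with required stops at d2, e3 leaves no slack for detours.
Route from e1: left 1 to d1, down 1 to d2, right 1 to e2, down 1 to e3, left 1 to d3 — 5 moves in all.
Check: all required cells visited; 5 ≤ 5 moves.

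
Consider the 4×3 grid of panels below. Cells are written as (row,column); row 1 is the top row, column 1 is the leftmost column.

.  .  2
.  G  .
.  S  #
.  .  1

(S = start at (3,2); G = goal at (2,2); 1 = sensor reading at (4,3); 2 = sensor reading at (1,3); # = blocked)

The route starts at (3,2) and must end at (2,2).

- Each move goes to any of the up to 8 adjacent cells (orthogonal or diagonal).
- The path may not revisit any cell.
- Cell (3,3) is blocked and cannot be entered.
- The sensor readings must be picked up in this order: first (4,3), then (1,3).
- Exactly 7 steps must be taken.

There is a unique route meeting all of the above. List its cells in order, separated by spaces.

The waypoints must appear in the order (4,3), (1,3), with no cell reused.
Route from (3,2): down-right to (4,3), left to (4,2), up-left to (3,1), up to (2,1), up-right to (1,2), right to (1,3), down-left to (2,2) — 7 moves in all.
Check: order respected (1 at step 1, 2 at step 6); 7 moves as required.

(3,2) (4,3) (4,2) (3,1) (2,1) (1,2) (1,3) (2,2)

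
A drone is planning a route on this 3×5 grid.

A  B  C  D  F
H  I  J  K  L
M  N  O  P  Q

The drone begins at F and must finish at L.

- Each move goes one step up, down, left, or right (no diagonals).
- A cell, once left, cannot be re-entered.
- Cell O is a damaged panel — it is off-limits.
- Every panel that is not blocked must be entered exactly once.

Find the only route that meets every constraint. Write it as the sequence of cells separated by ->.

Need to visit all 14 open cells exactly once, starting at F and ending at L.
Route from F: left 4 to A, down 2 to M, right 1 to N, up 1 to I, right 2 to K, down 1 to P, right 1 to Q, up 1 to L — 13 moves in all.
Check: all 14 open cells covered.

F -> D -> C -> B -> A -> H -> M -> N -> I -> J -> K -> P -> Q -> L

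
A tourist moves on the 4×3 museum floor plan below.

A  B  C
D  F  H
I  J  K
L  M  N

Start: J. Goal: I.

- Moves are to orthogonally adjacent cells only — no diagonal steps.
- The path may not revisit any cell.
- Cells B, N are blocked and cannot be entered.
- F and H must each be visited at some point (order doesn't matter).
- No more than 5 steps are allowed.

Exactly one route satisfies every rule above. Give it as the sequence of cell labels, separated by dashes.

J - K - H - F - D - I

Any route must reach F and H and still end at I within 5 moves, so the order of the required stops is forced.
Route from J: right to K, up to H, 2× left (reaching D), down to I — 5 moves in all.
Check: all required cells visited; 5 ≤ 5 moves.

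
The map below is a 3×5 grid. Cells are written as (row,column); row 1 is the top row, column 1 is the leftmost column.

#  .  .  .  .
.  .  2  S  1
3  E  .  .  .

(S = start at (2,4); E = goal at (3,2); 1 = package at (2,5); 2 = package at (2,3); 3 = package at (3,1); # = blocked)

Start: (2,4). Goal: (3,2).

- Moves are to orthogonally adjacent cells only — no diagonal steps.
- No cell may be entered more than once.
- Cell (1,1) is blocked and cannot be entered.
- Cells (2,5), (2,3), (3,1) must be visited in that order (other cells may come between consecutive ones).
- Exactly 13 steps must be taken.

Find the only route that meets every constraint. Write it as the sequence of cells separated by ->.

(2,4) -> (1,4) -> (1,5) -> (2,5) -> (3,5) -> (3,4) -> (3,3) -> (2,3) -> (1,3) -> (1,2) -> (2,2) -> (2,1) -> (3,1) -> (3,2)

The waypoints must appear in the order (2,5), (2,3), (3,1), with no cell reused.
Route from (2,4): up to (1,4), right to (1,5), 2× down (reaching (3,5)), 2× left (reaching (3,3)), 2× up (reaching (1,3)), left to (1,2), down to (2,2), left to (2,1), down to (3,1), right to (3,2) — 13 moves in all.
Check: order respected (1 at step 3, 2 at step 7, 3 at step 12); 13 moves as required.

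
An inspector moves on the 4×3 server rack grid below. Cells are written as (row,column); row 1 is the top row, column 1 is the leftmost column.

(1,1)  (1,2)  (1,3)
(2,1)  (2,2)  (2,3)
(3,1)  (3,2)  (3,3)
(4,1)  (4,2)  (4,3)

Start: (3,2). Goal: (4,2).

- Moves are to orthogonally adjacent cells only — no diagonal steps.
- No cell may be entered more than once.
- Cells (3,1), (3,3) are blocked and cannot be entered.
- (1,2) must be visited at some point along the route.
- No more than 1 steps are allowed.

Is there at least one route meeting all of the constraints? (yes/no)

Every way from (1,2) onward to (4,2) runs back through (3,2), which the route has already used — so it cannot be completed without a revisit.

no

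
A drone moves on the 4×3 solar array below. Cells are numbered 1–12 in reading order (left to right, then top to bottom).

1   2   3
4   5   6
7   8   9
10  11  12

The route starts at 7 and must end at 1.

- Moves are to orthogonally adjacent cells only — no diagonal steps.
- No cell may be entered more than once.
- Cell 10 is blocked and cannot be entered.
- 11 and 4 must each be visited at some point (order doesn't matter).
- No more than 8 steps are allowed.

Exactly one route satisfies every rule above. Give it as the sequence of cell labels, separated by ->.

7 -> 8 -> 11 -> 12 -> 9 -> 6 -> 5 -> 4 -> 1

Any route must reach 11 and 4 and still end at 1 within 8 moves, so the order of the required stops is forced.
Route from 7: right to 8, down to 11, right to 12, 2× up (reaching 6), 2× left (reaching 4), up to 1 — 8 moves in all.
Check: all required cells visited; 8 ≤ 8 moves.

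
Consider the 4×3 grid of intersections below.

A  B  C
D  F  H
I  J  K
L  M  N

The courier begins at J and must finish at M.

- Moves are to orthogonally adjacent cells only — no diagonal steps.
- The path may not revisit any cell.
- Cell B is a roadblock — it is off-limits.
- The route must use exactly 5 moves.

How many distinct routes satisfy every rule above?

Need simple routes of exactly 5 moves from J to M (Manhattan distance 1, so 2 moves are spent on a detour and 2 undoing it).
Enumerating: J F D I L M | J F H K N M.
That gives 2 routes.

2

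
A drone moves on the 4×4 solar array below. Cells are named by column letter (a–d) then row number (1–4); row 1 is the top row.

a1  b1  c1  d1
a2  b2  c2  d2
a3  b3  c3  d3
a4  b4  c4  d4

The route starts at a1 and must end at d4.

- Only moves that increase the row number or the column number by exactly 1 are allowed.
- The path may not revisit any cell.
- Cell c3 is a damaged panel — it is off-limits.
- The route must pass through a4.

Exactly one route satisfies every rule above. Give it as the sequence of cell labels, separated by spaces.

a1 a2 a3 a4 b4 c4 d4

Moves only go right or down, so the column and row indices never decrease.
Route from a1: down 3 to a4, right 3 to d4 — 6 moves in all.
Check: all required cells visited.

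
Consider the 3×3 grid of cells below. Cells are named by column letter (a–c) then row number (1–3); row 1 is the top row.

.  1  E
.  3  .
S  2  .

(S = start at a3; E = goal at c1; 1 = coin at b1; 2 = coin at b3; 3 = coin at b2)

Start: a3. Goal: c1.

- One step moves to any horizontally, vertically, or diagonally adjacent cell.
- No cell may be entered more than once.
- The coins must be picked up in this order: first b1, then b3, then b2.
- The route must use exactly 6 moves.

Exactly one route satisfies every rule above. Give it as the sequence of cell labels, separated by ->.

a3 -> a2 -> b1 -> c2 -> b3 -> b2 -> c1

The waypoints must appear in the order b1, b3, b2, with no cell reused.
Route from a3: up 1 to a2, up-right 1 to b1, down-right 1 to c2, down-left 1 to b3, up 1 to b2, up-right 1 to c1 — 6 moves in all.
Check: order respected (1 at step 2, 2 at step 4, 3 at step 5); 6 moves as required.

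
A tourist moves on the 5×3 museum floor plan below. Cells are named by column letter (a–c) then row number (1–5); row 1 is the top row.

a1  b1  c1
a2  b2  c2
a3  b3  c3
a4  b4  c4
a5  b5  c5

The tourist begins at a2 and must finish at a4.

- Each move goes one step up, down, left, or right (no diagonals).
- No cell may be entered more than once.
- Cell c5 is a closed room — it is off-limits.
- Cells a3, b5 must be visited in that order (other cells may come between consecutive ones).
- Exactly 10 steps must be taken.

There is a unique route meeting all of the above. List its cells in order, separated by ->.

a2 -> a3 -> b3 -> b2 -> c2 -> c3 -> c4 -> b4 -> b5 -> a5 -> a4

The waypoints must appear in the order a3, b5, with no cell reused.
Route from a2: down 1 to a3, right 1 to b3, up 1 to b2, right 1 to c2, down 2 to c4, left 1 to b4, down 1 to b5, left 1 to a5, up 1 to a4 — 10 moves in all.
Check: order respected (a3 at step 1, b5 at step 8); 10 moves as required.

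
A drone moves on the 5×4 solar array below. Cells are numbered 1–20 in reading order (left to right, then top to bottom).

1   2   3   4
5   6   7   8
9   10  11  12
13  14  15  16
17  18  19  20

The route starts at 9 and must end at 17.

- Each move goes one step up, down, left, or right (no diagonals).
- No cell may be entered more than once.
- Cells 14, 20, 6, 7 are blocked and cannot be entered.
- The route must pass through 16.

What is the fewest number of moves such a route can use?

8

Any route passes through 16 somewhere between 9 and 17. Summing Manhattan distances along the two legs (9 → 16 → 17) gives a lower bound of 4 + 4 = 8 moves.
A route of 8 moves achieves this: 9 → 10 → 11 → 12 → 16 → 15 → 19 → 18 → 17.
Since 8 matches the lower bound, it is optimal.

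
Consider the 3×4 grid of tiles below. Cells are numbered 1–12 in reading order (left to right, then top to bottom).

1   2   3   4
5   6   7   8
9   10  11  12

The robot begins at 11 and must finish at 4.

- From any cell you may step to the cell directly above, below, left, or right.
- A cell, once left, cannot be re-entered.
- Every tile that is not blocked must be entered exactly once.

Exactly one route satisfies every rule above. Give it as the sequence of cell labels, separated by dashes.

Need to visit all 12 open cells exactly once, starting at 11 and ending at 4.
Cell 1 has only two open neighbours (5 and 2), so the path must pass straight through it: one of those is the cell it's entered from and the other is where it exits.
Route from 11: right 1 to 12, up 1 to 8, left 2 to 6, down 1 to 10, left 1 to 9, up 2 to 1, right 3 to 4 — 11 moves in all.
Check: all 12 open cells covered.

11 - 12 - 8 - 7 - 6 - 10 - 9 - 5 - 1 - 2 - 3 - 4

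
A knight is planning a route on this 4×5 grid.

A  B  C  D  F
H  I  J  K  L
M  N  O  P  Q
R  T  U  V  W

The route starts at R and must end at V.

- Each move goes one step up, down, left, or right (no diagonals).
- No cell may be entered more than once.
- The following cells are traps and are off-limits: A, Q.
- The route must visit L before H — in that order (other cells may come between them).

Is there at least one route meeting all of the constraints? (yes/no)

no

Ignoring the required order, 19 revisit-free routes from R to V pass through all of L and H; the waypoint orders that occur are H → L (19) — never L → H.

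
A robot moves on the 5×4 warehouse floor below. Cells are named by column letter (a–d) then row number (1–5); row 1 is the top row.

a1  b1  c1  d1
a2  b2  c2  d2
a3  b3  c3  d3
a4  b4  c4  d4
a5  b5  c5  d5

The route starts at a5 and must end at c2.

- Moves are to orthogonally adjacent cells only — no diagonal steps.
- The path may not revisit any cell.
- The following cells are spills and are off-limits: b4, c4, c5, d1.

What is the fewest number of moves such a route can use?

5

The Manhattan distance from a5 to c2 is |5−2| + |1−3| = 5, so at least 5 moves are needed.
A route of 5 moves achieves this: a5 → a4 → a3 → a2 → b2 → c2.
Since 5 matches the lower bound, it is optimal.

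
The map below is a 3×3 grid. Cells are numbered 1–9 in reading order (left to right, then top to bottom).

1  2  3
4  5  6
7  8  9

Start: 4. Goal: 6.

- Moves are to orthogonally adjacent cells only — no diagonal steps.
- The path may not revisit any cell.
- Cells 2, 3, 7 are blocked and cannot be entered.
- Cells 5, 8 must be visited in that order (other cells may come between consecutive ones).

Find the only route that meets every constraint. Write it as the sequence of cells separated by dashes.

The waypoints must appear in the order 5, 8, with no cell reused.
Route from 4: right to 5, down to 8, right to 9, up to 6 — 4 moves in all.
Check: order respected (5 at step 1, 8 at step 2).

4 - 5 - 8 - 9 - 6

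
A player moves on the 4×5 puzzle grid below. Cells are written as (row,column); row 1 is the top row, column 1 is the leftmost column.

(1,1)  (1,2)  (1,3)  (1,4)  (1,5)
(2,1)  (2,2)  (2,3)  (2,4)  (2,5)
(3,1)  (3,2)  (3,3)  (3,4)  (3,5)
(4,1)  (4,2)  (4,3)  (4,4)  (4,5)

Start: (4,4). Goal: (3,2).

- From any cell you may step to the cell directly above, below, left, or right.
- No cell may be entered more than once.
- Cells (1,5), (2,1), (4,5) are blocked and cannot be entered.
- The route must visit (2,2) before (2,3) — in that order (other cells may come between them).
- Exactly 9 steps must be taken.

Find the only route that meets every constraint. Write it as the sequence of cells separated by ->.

The waypoints must appear in the order (2,2), (2,3), with no cell reused.
Route from (4,4): up 3 to (1,4), left 2 to (1,2), down 1 to (2,2), right 1 to (2,3), down 1 to (3,3), left 1 to (3,2) — 9 moves in all.
Check: order respected ((2,2) at step 6, (2,3) at step 7); 9 moves as required.

(4,4) -> (3,4) -> (2,4) -> (1,4) -> (1,3) -> (1,2) -> (2,2) -> (2,3) -> (3,3) -> (3,2)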